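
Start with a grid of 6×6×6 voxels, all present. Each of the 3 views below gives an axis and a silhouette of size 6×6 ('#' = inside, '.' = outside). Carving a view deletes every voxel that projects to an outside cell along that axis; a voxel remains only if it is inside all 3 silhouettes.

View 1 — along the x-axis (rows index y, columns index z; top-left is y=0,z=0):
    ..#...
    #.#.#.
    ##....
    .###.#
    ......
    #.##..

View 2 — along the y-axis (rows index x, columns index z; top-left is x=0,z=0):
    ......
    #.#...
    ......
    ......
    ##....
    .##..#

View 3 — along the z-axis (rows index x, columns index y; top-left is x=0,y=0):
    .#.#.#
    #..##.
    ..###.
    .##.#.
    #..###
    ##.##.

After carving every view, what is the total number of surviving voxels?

voxel count = 9

full grid |V| = 216
  1. axis=0 (YZ plane), |mask|=13  ⇒  voxels=78
  2. axis=1 (XZ plane), |mask|=7  ⇒  voxels=19
  3. axis=2 (XY plane), |mask|=20  ⇒  voxels=9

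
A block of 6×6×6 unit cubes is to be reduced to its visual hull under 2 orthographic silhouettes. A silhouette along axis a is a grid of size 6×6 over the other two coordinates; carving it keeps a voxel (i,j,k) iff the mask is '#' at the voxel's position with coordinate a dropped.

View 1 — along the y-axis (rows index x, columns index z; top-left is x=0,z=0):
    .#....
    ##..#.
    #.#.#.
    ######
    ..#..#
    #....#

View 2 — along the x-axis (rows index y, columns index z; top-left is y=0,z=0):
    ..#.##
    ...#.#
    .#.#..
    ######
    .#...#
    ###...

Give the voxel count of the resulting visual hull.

initial block: 6^3 = 216
carve view 1 (along y, XZ-mask fill 17/36): 102 voxels remain
carve view 2 (along x, YZ-mask fill 18/36): 50 voxels remain

voxel count = 50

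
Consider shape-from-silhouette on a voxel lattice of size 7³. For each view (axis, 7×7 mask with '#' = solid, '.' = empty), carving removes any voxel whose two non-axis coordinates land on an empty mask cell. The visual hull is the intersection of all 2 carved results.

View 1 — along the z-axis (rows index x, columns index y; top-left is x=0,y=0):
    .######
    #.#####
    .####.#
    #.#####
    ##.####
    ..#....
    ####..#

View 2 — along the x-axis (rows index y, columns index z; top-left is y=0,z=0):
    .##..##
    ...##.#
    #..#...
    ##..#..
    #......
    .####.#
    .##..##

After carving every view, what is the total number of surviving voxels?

full grid |V| = 343
V1 z: intersect with XY mask (35 set) -- 245 left
V2 x: intersect with YZ mask (22 set) -- 107 left

remaining voxels: 107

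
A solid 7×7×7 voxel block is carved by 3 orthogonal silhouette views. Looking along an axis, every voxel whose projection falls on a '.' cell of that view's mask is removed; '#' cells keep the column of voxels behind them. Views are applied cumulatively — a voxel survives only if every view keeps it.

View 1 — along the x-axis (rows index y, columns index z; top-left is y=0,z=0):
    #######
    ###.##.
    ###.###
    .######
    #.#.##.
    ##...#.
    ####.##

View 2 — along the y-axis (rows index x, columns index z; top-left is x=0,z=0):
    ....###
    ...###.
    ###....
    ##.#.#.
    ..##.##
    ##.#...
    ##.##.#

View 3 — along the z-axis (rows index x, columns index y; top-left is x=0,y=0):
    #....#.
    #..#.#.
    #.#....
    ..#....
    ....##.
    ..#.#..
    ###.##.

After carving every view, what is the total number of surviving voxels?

remaining voxels: 42

initial block: 7^3 = 343
after view 1 [x-axis, 37 of 49 cells solid] → remaining = 259
after view 2 [y-axis, 25 of 49 cells solid] → remaining = 130
after view 3 [z-axis, 17 of 49 cells solid] → remaining = 42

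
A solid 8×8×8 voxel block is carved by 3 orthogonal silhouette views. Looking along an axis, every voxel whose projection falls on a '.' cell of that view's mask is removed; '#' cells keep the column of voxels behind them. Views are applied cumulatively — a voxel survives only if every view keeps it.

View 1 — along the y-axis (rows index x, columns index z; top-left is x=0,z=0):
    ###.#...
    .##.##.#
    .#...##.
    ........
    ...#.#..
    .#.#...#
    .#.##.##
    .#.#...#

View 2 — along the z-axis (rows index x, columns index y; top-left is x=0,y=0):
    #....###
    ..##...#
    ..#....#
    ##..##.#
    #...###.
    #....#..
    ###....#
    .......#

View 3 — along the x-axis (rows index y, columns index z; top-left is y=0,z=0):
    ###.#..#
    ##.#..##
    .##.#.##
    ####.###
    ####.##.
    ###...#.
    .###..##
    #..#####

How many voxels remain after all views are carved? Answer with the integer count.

remaining voxels: 49

initial block: 8^3 = 512
  1. axis=1 (XZ plane), |mask|=25  ⇒  voxels=200
  2. axis=2 (XY plane), |mask|=25  ⇒  voxels=74
  3. axis=0 (YZ plane), |mask|=43  ⇒  voxels=49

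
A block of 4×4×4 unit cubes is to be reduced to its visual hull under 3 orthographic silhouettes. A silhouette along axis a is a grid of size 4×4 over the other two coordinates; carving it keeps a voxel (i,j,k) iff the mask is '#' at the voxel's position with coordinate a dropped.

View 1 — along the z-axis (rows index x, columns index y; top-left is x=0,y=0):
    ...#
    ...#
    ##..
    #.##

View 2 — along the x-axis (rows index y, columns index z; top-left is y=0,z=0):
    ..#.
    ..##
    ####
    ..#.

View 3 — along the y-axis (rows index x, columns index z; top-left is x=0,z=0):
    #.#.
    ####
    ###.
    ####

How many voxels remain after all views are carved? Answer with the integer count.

10 voxels

full grid |V| = 64
V1 z: intersect with XY mask (7 set) -- 28 left
V2 x: intersect with YZ mask (8 set) -- 11 left
V3 y: intersect with XZ mask (13 set) -- 10 left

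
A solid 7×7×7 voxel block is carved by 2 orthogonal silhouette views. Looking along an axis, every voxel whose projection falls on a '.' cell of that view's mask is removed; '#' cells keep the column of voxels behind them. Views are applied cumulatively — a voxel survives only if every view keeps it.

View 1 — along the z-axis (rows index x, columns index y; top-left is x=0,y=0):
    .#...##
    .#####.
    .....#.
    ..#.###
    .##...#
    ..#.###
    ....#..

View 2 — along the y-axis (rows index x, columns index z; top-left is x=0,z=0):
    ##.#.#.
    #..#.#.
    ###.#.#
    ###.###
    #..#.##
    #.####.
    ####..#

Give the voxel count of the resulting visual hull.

voxel count = 93

start: 7×7×7 = 343 voxels
after view 1 [z-axis, 21 of 49 cells solid] → remaining = 147
after view 2 [y-axis, 32 of 49 cells solid] → remaining = 93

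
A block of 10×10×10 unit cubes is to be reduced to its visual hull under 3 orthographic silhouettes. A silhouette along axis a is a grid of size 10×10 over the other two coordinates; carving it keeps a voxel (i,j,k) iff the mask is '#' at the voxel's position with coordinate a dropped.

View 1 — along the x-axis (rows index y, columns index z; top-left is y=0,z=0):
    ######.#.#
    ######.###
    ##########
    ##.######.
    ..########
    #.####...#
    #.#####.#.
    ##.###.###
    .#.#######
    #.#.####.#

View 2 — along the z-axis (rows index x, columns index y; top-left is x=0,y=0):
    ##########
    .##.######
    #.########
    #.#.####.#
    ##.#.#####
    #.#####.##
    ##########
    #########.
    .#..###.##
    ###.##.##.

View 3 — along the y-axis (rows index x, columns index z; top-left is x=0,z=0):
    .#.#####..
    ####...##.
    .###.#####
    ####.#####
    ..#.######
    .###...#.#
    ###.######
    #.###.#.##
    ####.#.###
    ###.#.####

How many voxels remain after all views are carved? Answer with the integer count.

full grid |V| = 1000
step 1: project along x, AND mask (79/100) → |grid| = 790
step 2: project along z, AND mask (82/100) → |grid| = 642
step 3: project along y, AND mask (73/100) → |grid| = 454

|visual hull| = 454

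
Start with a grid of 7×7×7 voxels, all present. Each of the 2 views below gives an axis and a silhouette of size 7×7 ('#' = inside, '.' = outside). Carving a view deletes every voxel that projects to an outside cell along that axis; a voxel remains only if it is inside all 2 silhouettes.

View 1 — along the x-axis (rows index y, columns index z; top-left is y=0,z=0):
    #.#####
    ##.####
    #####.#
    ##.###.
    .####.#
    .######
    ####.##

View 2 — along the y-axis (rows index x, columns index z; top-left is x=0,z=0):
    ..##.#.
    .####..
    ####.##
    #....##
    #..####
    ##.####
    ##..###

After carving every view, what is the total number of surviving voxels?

183 voxels

initial block: 7^3 = 343
step 1: project along x, AND mask (40/49) → |grid| = 280
step 2: project along y, AND mask (32/49) → |grid| = 183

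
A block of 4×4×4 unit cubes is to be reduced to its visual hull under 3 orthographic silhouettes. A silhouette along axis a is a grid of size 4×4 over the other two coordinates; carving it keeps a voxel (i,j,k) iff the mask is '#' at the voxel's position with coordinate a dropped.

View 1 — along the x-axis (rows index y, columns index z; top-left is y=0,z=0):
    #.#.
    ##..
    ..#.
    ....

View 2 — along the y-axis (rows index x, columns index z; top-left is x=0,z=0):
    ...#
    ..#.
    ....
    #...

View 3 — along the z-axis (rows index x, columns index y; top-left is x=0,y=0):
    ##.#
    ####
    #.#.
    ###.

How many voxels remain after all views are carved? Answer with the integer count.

full grid |V| = 64
V1 x: intersect with YZ mask (5 set) -- 20 left
V2 y: intersect with XZ mask (3 set) -- 4 left
V3 z: intersect with XY mask (12 set) -- 4 left

4 voxels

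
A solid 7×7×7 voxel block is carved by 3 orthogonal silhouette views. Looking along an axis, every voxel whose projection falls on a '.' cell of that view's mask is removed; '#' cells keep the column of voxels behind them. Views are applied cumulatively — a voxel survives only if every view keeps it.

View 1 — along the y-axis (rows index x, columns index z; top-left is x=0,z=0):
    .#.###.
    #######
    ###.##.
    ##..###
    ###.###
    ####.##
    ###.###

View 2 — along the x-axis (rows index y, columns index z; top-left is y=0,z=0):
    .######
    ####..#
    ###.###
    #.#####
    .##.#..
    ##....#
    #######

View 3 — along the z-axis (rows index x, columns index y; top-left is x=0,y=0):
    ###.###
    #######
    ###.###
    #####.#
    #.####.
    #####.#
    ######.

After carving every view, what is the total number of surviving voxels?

|visual hull| = 173

initial block: 7^3 = 343
after view 1 [y-axis, 39 of 49 cells solid] → remaining = 273
after view 2 [x-axis, 36 of 49 cells solid] → remaining = 202
after view 3 [z-axis, 42 of 49 cells solid] → remaining = 173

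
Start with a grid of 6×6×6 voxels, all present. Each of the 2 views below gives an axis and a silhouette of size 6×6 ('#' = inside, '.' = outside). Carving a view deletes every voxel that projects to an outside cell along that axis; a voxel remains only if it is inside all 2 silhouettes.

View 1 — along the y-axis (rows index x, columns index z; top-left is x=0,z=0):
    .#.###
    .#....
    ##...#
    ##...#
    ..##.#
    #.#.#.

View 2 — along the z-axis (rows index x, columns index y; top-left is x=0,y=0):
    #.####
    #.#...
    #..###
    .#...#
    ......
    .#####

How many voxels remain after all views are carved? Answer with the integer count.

remaining voxels: 55

full grid |V| = 216
[1] y-view keeps 17 columns → grid now 102
[2] z-view keeps 18 columns → grid now 55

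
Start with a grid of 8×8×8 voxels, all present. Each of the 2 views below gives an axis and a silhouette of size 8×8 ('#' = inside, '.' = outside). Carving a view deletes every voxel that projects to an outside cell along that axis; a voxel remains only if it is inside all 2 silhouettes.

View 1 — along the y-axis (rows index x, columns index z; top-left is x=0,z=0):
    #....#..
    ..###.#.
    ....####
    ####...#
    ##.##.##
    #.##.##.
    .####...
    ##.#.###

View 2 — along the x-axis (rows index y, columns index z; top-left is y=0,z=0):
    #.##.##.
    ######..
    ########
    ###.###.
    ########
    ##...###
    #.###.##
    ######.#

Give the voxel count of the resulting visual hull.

voxel count = 230

start: 8×8×8 = 512 voxels
after view 1 [y-axis, 36 of 64 cells solid] → remaining = 288
after view 2 [x-axis, 51 of 64 cells solid] → remaining = 230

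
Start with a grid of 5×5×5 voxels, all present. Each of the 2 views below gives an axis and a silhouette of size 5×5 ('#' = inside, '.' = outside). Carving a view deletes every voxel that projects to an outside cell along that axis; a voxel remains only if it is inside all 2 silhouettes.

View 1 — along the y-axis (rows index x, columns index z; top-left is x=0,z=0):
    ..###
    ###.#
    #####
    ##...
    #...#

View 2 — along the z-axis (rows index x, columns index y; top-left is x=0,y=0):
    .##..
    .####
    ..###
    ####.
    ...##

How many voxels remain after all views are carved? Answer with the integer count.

|visual hull| = 49

before carving: 125 voxels (5×5×5)
after view 1 [y-axis, 16 of 25 cells solid] → remaining = 80
after view 2 [z-axis, 15 of 25 cells solid] → remaining = 49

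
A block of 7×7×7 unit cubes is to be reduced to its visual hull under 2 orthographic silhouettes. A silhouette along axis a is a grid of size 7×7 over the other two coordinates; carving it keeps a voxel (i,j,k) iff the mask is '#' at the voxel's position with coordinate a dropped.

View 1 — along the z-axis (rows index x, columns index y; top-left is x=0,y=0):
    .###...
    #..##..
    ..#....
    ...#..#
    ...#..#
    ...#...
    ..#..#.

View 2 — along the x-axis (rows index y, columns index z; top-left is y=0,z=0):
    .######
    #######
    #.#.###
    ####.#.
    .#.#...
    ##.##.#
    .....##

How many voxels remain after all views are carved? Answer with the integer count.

before carving: 343 voxels (7×7×7)
step 1: project along z, AND mask (14/49) → |grid| = 98
step 2: project along x, AND mask (32/49) → |grid| = 64

voxel count = 64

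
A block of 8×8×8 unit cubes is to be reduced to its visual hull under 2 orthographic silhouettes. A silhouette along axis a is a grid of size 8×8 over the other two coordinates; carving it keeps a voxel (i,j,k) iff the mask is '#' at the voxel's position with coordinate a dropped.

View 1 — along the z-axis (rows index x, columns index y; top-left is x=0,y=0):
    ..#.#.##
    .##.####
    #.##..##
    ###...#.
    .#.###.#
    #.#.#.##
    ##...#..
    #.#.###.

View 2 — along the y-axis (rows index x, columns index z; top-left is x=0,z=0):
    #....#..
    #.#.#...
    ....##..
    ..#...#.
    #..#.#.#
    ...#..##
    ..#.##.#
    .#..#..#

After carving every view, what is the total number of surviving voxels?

voxel count = 106

full grid |V| = 512
after view 1 [z-axis, 37 of 64 cells solid] → remaining = 296
after view 2 [y-axis, 23 of 64 cells solid] → remaining = 106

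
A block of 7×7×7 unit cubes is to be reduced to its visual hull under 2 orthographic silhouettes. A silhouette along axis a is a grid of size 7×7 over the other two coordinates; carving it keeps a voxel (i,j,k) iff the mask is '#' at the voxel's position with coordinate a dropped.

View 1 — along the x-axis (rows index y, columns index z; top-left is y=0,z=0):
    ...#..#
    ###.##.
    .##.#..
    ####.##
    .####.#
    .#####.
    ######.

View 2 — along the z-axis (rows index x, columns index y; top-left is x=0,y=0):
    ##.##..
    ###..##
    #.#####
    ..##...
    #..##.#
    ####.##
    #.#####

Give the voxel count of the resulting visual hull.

initial block: 7^3 = 343
V1 x: intersect with YZ mask (32 set) -- 224 left
V2 z: intersect with XY mask (33 set) -- 148 left

148 voxels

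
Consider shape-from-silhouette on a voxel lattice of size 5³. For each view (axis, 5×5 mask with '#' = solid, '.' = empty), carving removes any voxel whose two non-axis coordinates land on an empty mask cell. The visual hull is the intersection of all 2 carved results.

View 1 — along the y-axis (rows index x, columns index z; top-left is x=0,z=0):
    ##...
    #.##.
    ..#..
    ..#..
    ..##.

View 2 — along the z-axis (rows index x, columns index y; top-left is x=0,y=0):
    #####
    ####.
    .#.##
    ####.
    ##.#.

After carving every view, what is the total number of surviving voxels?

voxel count = 35

before carving: 125 voxels (5×5×5)
step 1: project along y, AND mask (9/25) → |grid| = 45
step 2: project along z, AND mask (19/25) → |grid| = 35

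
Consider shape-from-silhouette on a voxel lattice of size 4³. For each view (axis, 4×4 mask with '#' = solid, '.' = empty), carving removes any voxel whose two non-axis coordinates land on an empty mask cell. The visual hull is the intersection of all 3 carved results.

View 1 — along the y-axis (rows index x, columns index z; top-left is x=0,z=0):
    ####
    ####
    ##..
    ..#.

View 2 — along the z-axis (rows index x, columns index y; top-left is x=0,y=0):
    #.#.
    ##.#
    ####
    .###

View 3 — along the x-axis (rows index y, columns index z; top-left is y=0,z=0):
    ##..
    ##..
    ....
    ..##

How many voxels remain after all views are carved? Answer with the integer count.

remaining voxels: 13

before carving: 64 voxels (4×4×4)
after view 1 [y-axis, 11 of 16 cells solid] → remaining = 44
after view 2 [z-axis, 12 of 16 cells solid] → remaining = 31
after view 3 [x-axis, 6 of 16 cells solid] → remaining = 13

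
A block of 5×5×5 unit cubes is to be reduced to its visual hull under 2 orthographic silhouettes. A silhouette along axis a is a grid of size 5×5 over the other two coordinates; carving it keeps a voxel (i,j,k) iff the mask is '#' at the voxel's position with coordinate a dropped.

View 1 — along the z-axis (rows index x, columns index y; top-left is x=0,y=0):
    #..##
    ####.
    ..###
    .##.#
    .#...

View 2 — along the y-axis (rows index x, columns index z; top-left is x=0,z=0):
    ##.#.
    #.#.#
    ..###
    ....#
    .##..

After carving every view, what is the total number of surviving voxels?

35 voxels

before carving: 125 voxels (5×5×5)
  1. axis=2 (XY plane), |mask|=14  ⇒  voxels=70
  2. axis=1 (XZ plane), |mask|=12  ⇒  voxels=35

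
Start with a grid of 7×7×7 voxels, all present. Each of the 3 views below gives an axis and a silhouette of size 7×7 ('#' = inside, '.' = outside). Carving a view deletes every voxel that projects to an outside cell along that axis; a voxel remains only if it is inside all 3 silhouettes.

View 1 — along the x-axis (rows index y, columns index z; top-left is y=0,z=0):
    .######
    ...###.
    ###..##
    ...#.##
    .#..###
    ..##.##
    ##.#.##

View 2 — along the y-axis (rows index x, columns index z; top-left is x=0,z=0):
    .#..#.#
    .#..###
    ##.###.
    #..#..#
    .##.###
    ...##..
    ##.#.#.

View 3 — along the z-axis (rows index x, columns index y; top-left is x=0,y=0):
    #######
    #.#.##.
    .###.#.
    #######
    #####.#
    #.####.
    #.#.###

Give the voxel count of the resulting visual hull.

before carving: 343 voxels (7×7×7)
V1 x: intersect with YZ mask (30 set) -- 210 left
V2 y: intersect with XZ mask (26 set) -- 116 left
V3 z: intersect with XY mask (38 set) -- 88 left

|visual hull| = 88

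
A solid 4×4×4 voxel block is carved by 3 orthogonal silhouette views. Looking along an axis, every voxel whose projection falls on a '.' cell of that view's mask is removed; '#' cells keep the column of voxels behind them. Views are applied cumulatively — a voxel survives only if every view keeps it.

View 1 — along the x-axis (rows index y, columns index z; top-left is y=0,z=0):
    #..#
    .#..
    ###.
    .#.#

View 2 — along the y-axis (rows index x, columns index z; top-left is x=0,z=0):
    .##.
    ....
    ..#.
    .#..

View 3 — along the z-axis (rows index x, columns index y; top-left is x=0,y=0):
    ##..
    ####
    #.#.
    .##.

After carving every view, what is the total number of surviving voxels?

voxel count = 4

initial block: 4^3 = 64
V1 x: intersect with YZ mask (8 set) -- 32 left
V2 y: intersect with XZ mask (4 set) -- 8 left
V3 z: intersect with XY mask (10 set) -- 4 left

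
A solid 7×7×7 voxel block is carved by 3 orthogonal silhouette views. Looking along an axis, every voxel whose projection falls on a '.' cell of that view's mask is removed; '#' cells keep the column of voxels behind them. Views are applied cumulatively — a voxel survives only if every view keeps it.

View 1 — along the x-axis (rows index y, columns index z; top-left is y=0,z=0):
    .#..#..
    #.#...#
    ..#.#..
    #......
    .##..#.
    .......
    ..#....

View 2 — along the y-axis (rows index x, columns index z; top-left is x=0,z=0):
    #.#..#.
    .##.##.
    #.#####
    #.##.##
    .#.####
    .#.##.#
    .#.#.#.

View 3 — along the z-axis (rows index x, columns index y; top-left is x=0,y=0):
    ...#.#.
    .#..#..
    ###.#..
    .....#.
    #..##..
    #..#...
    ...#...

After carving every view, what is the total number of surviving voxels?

full grid |V| = 343
V1 x: intersect with YZ mask (12 set) -- 84 left
V2 y: intersect with XZ mask (30 set) -- 48 left
V3 z: intersect with XY mask (15 set) -- 19 left

voxel count = 19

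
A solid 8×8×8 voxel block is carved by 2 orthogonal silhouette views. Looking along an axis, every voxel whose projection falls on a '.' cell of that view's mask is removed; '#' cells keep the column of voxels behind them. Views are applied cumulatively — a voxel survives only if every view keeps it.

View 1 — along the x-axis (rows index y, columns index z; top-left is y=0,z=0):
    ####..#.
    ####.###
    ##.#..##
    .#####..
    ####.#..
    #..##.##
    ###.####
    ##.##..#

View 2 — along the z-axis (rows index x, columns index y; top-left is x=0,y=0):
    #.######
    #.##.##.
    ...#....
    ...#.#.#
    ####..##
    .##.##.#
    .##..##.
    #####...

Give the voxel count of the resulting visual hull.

|visual hull| = 196

full grid |V| = 512
step 1: project along x, AND mask (44/64) → |grid| = 352
step 2: project along z, AND mask (36/64) → |grid| = 196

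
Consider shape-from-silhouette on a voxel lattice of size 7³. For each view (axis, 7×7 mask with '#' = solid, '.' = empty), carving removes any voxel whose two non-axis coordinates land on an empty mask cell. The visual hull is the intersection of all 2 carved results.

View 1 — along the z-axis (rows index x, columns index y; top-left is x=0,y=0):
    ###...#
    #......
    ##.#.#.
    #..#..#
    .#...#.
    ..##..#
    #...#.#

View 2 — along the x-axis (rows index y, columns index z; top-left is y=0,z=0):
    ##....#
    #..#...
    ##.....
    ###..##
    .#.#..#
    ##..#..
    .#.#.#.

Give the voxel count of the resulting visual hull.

61 voxels

start: 7×7×7 = 343 voxels
V1 z: intersect with XY mask (20 set) -- 140 left
V2 x: intersect with YZ mask (21 set) -- 61 left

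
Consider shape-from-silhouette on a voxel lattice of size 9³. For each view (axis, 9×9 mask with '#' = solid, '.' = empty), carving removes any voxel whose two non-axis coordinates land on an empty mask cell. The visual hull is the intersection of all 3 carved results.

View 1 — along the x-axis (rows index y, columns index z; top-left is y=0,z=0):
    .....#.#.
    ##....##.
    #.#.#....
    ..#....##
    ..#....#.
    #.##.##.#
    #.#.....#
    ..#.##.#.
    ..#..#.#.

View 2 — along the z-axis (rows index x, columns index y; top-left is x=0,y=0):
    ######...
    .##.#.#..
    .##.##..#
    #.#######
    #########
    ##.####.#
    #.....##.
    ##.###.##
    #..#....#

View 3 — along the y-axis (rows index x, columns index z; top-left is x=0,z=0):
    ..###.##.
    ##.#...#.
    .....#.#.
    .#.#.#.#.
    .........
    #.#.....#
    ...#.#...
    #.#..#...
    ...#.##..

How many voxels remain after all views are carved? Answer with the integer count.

start: 9×9×9 = 729 voxels
step 1: project along x, AND mask (30/81) → |grid| = 270
step 2: project along z, AND mask (52/81) → |grid| = 170
step 3: project along y, AND mask (26/81) → |grid| = 59

59 voxels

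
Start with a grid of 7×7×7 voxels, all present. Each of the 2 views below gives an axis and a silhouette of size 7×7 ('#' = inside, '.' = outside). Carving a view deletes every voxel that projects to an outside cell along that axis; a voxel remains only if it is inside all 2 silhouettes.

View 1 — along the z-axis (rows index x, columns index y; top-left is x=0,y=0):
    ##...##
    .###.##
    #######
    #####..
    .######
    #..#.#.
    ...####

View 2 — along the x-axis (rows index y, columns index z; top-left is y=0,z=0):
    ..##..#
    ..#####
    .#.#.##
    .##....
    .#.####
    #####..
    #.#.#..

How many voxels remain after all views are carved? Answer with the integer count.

before carving: 343 voxels (7×7×7)
after view 1 [z-axis, 34 of 49 cells solid] → remaining = 238
after view 2 [x-axis, 27 of 49 cells solid] → remaining = 130

remaining voxels: 130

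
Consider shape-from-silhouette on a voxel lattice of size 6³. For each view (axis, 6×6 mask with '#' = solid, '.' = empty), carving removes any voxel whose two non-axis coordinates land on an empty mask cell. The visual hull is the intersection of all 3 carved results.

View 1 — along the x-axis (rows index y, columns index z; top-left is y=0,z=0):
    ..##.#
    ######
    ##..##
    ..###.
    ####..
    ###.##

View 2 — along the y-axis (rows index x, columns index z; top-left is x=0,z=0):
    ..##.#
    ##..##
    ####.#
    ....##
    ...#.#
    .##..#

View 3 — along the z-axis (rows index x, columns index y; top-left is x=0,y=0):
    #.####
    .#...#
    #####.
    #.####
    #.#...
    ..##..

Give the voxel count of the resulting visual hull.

|visual hull| = 47

full grid |V| = 216
step 1: project along x, AND mask (25/36) → |grid| = 150
step 2: project along y, AND mask (19/36) → |grid| = 79
step 3: project along z, AND mask (21/36) → |grid| = 47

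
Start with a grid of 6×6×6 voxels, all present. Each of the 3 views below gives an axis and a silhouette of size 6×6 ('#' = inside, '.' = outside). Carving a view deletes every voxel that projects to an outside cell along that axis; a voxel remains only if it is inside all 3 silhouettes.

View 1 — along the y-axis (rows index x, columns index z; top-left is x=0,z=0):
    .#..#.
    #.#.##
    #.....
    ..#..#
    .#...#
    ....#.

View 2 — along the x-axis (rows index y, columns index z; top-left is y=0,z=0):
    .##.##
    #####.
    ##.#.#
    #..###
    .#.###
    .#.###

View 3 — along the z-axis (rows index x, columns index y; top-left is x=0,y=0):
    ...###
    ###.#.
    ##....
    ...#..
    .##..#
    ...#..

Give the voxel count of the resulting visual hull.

initial block: 6^3 = 216
after view 1 [y-axis, 12 of 36 cells solid] → remaining = 72
after view 2 [x-axis, 25 of 36 cells solid] → remaining = 50
after view 3 [z-axis, 14 of 36 cells solid] → remaining = 23

remaining voxels: 23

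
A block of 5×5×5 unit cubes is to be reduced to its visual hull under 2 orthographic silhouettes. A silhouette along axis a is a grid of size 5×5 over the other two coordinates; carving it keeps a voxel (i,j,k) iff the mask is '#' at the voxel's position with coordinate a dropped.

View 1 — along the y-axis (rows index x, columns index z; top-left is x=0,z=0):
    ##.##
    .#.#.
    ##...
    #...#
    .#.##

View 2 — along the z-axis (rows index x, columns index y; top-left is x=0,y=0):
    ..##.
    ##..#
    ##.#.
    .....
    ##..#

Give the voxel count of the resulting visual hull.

full grid |V| = 125
[1] y-view keeps 13 columns → grid now 65
[2] z-view keeps 11 columns → grid now 29

|visual hull| = 29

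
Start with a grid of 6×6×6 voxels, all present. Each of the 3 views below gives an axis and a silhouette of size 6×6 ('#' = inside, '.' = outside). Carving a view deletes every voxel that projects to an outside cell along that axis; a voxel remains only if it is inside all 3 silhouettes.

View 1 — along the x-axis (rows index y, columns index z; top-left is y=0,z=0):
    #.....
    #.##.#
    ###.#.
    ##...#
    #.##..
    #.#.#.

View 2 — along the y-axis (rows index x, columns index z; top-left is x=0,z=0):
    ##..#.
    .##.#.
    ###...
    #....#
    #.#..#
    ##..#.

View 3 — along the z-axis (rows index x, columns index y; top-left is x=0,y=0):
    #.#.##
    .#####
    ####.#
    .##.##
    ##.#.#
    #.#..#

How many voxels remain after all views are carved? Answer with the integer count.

44 voxels

full grid |V| = 216
[1] x-view keeps 18 columns → grid now 108
[2] y-view keeps 17 columns → grid now 60
[3] z-view keeps 25 columns → grid now 44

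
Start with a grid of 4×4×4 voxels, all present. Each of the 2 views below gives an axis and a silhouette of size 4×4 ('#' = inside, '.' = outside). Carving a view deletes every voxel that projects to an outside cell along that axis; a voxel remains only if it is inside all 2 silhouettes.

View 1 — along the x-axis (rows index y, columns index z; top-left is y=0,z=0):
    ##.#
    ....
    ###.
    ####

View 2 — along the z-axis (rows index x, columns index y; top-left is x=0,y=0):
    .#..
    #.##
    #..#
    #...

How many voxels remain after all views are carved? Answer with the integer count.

voxel count = 20

start: 4×4×4 = 64 voxels
  1. axis=0 (YZ plane), |mask|=10  ⇒  voxels=40
  2. axis=2 (XY plane), |mask|=7  ⇒  voxels=20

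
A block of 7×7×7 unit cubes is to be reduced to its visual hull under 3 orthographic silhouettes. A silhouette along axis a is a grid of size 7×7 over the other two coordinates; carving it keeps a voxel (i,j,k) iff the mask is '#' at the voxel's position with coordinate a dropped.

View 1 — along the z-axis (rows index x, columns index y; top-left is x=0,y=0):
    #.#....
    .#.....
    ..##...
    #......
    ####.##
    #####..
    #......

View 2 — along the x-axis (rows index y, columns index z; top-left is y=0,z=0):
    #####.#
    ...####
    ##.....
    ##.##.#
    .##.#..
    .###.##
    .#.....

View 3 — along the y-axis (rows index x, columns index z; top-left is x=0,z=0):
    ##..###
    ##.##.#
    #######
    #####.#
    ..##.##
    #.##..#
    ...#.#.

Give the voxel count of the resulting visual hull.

voxel count = 46

full grid |V| = 343
[1] z-view keeps 18 columns → grid now 126
[2] x-view keeps 26 columns → grid now 74
[3] y-view keeps 33 columns → grid now 46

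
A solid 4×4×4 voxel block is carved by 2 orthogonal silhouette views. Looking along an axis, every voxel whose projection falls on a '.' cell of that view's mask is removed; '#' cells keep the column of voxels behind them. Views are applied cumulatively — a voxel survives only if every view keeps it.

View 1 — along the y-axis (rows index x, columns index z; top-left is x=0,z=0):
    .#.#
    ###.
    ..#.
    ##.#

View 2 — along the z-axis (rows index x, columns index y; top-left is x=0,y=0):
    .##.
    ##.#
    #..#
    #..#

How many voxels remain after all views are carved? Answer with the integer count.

21 voxels

full grid |V| = 64
  1. axis=1 (XZ plane), |mask|=9  ⇒  voxels=36
  2. axis=2 (XY plane), |mask|=9  ⇒  voxels=21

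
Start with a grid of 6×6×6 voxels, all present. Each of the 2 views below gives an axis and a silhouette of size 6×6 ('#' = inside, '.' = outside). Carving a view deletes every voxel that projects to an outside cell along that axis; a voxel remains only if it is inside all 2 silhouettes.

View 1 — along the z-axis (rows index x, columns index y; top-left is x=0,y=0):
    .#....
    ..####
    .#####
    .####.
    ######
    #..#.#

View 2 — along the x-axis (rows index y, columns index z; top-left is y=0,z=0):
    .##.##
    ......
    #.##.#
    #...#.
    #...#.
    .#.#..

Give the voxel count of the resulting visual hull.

50 voxels

start: 6×6×6 = 216 voxels
[1] z-view keeps 23 columns → grid now 138
[2] x-view keeps 14 columns → grid now 50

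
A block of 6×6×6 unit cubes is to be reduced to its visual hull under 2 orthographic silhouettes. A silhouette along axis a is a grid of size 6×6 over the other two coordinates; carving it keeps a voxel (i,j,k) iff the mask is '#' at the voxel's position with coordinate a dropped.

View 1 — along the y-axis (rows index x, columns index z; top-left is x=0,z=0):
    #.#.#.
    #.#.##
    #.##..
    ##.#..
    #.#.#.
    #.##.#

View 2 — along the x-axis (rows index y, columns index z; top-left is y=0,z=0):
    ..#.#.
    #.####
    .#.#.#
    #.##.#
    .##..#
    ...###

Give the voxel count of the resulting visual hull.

full grid |V| = 216
[1] y-view keeps 20 columns → grid now 120
[2] x-view keeps 20 columns → grid now 65

|visual hull| = 65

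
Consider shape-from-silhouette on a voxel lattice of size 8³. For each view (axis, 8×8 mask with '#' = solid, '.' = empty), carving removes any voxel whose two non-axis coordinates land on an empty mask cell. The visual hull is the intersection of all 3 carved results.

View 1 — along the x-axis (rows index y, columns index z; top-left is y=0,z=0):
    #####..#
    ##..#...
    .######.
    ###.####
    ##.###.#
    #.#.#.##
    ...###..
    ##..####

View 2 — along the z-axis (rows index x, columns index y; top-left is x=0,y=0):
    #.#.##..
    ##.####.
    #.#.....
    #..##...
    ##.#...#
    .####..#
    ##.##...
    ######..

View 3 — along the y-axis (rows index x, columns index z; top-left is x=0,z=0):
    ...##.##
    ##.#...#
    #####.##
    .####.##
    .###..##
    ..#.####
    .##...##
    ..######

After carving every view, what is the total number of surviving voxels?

voxel count = 115

initial block: 8^3 = 512
after view 1 [x-axis, 42 of 64 cells solid] → remaining = 336
after view 2 [z-axis, 34 of 64 cells solid] → remaining = 189
after view 3 [y-axis, 41 of 64 cells solid] → remaining = 115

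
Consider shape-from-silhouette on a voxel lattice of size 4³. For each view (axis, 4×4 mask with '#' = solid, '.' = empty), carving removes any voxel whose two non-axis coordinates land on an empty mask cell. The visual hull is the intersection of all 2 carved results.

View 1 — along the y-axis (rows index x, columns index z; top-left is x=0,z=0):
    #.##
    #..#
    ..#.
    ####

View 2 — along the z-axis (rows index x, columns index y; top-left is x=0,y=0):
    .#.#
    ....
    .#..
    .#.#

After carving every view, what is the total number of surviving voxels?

full grid |V| = 64
[1] y-view keeps 10 columns → grid now 40
[2] z-view keeps 5 columns → grid now 15

15 voxels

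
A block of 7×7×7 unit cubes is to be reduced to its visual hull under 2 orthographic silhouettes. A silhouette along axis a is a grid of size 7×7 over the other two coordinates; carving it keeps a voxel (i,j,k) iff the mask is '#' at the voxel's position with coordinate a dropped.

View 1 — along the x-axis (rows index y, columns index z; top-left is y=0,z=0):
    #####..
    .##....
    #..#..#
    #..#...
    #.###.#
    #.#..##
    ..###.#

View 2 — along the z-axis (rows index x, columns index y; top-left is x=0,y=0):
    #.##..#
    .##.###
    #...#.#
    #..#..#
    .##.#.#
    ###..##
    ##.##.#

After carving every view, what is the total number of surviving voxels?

remaining voxels: 107

full grid |V| = 343
after view 1 [x-axis, 25 of 49 cells solid] → remaining = 175
after view 2 [z-axis, 29 of 49 cells solid] → remaining = 107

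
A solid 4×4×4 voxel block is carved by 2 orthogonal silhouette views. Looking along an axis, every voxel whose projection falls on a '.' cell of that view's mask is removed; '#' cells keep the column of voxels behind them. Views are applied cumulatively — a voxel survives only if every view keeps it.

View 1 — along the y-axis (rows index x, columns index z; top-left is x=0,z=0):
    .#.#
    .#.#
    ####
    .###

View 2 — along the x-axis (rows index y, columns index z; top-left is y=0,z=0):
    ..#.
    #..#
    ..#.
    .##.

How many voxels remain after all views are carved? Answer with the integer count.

before carving: 64 voxels (4×4×4)
  1. axis=1 (XZ plane), |mask|=11  ⇒  voxels=44
  2. axis=0 (YZ plane), |mask|=6  ⇒  voxels=15

15 voxels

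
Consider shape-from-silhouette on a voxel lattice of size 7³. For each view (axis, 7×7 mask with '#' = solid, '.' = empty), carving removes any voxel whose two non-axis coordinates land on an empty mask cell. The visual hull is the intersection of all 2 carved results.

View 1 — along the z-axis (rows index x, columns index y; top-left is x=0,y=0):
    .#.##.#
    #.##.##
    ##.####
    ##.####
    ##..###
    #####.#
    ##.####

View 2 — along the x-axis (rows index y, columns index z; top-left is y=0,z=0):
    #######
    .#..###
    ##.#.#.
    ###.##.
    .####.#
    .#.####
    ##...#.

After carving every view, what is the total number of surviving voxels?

before carving: 343 voxels (7×7×7)
step 1: project along z, AND mask (38/49) → |grid| = 266
step 2: project along x, AND mask (33/49) → |grid| = 180

remaining voxels: 180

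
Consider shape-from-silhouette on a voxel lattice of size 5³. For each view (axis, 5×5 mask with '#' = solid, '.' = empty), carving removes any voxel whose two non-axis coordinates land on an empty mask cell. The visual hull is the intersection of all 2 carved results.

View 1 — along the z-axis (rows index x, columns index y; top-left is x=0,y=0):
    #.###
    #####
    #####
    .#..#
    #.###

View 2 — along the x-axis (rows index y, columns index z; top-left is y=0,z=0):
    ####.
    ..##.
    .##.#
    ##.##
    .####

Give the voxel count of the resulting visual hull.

before carving: 125 voxels (5×5×5)
[1] z-view keeps 20 columns → grid now 100
[2] x-view keeps 17 columns → grid now 70

|visual hull| = 70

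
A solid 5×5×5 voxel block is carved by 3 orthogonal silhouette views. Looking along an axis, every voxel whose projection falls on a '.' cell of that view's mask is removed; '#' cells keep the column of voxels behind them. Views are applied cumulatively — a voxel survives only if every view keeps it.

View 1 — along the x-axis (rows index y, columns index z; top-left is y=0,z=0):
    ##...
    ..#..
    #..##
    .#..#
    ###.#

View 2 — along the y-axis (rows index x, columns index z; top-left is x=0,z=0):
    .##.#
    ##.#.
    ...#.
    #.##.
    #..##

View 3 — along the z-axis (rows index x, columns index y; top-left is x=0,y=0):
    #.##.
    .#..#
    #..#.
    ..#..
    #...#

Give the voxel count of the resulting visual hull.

before carving: 125 voxels (5×5×5)
[1] x-view keeps 12 columns → grid now 60
[2] y-view keeps 13 columns → grid now 29
[3] z-view keeps 10 columns → grid now 11

remaining voxels: 11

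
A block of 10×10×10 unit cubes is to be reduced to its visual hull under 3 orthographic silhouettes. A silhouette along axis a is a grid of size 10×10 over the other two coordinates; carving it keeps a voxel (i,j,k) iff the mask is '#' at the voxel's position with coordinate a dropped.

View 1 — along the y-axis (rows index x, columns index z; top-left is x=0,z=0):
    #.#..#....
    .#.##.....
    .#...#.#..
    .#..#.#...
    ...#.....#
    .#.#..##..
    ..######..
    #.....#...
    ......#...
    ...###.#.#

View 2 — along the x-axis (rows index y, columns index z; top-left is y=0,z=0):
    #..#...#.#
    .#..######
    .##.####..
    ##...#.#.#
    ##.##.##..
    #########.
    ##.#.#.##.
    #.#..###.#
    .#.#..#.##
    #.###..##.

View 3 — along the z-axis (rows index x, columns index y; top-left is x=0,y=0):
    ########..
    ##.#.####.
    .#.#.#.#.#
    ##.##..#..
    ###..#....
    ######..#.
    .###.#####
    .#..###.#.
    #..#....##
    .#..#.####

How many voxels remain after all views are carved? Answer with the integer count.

initial block: 10^3 = 1000
[1] y-view keeps 32 columns → grid now 320
[2] x-view keeps 60 columns → grid now 200
[3] z-view keeps 59 columns → grid now 127

127 voxels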